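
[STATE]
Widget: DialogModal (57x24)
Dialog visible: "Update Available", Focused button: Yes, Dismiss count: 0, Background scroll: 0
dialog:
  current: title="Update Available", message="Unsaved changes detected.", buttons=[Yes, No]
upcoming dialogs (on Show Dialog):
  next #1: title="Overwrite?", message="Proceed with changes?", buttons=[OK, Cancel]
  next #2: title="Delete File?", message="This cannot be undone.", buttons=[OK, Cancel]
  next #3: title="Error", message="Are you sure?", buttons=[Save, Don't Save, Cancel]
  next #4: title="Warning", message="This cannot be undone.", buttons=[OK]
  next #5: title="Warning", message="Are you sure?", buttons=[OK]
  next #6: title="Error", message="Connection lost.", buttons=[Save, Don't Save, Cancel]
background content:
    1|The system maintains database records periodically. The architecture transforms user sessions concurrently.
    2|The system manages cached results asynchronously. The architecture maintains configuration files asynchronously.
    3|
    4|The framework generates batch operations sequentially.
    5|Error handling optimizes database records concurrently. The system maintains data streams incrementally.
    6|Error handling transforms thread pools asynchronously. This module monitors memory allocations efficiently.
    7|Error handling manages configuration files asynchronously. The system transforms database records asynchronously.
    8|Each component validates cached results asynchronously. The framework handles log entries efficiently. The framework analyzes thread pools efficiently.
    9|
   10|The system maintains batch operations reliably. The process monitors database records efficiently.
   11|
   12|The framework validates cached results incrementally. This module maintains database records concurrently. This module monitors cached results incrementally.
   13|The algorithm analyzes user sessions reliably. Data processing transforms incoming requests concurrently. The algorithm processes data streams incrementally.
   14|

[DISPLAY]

The system maintains database records periodically. The a
The system manages cached results asynchronously. The arc
                                                         
The framework generates batch operations sequentially.   
Error handling optimizes database records concurrently. T
Error handling transforms thread pools asynchronously. Th
Error handling manages configuration files asynchronously
Each component validates cached results asynchronously. T
                                                         
The system mai┌───────────────────────────┐bly. The proce
              │      Update Available     │              
The framework │ Unsaved changes detected. │ementally. Thi
The algorithm │         [Yes]  No         │ly. Data proce
              └───────────────────────────┘              
                                                         
                                                         
                                                         
                                                         
                                                         
                                                         
                                                         
                                                         
                                                         
                                                         


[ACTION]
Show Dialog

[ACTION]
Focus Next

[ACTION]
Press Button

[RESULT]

The system maintains database records periodically. The a
The system manages cached results asynchronously. The arc
                                                         
The framework generates batch operations sequentially.   
Error handling optimizes database records concurrently. T
Error handling transforms thread pools asynchronously. Th
Error handling manages configuration files asynchronously
Each component validates cached results asynchronously. T
                                                         
The system maintains batch operations reliably. The proce
                                                         
The framework validates cached results incrementally. Thi
The algorithm analyzes user sessions reliably. Data proce
                                                         
                                                         
                                                         
                                                         
                                                         
                                                         
                                                         
                                                         
                                                         
                                                         
                                                         


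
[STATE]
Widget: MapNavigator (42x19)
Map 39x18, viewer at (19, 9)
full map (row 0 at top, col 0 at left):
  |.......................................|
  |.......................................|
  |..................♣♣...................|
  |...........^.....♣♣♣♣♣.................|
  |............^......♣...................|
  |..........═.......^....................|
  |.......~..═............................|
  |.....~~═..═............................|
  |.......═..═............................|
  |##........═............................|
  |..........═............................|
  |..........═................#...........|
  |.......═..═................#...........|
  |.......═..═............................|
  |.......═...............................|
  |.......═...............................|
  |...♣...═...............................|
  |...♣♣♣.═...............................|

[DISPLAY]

  ....................................... 
  ....................................... 
  ..................♣♣................... 
  ...........^.....♣♣♣♣♣................. 
  ............^......♣................... 
  ..........═.......^.................... 
  .......~..═............................ 
  .....~~═..═............................ 
  .......═..═............................ 
  ##........═........@................... 
  ..........═............................ 
  ..........═................#........... 
  .......═..═................#........... 
  .......═..═............................ 
  .......═............................... 
  .......═............................... 
  ...♣...═............................... 
  ...♣♣♣.═............................... 
                                          


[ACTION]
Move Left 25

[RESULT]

                     .....................
                     .....................
                     ..................♣♣.
                     ...........^.....♣♣♣♣
                     ............^......♣.
                     ..........═.......^..
                     .......~..═..........
                     .....~~═..═..........
                     .......═..═..........
                     @#........═..........
                     ..........═..........
                     ..........═..........
                     .......═..═..........
                     .......═..═..........
                     .......═.............
                     .......═.............
                     ...♣...═.............
                     ...♣♣♣.═.............
                                          


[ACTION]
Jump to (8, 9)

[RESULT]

             .............................
             .............................
             ..................♣♣.........
             ...........^.....♣♣♣♣♣.......
             ............^......♣.........
             ..........═.......^..........
             .......~..═..................
             .....~~═..═..................
             .......═..═..................
             ##......@.═..................
             ..........═..................
             ..........═................#.
             .......═..═................#.
             .......═..═..................
             .......═.....................
             .......═.....................
             ...♣...═.....................
             ...♣♣♣.═.....................
                                          


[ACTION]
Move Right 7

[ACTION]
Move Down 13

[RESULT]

      .......═..═.........................
      ##........═.........................
      ..........═.........................
      ..........═................#........
      .......═..═................#........
      .......═..═.........................
      .......═............................
      .......═............................
      ...♣...═............................
      ...♣♣♣.═.......@....................
                                          
                                          
                                          
                                          
                                          
                                          
                                          
                                          
                                          


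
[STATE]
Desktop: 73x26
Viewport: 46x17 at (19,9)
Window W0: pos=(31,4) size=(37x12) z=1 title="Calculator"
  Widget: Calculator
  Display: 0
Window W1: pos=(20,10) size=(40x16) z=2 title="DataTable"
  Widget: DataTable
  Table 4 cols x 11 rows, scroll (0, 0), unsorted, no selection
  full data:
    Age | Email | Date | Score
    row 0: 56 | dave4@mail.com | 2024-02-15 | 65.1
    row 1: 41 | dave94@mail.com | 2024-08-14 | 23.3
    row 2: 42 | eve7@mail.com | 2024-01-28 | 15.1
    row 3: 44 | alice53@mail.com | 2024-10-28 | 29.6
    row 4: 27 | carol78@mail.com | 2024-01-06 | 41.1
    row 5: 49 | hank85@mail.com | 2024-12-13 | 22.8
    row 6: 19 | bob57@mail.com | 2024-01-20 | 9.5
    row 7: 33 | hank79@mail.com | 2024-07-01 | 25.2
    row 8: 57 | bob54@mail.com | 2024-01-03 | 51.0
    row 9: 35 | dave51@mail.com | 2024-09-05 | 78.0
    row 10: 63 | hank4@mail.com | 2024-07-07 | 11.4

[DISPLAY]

            ┃│ 7 │ 8 │ 9 │ ÷ │                
 ┏━━━━━━━━━━━━━━━━━━━━━━━━━━━━━━━━━━━━━━┓     
 ┃ DataTable                            ┃     
 ┠──────────────────────────────────────┨     
 ┃Age│Email           │Date      │Score ┃     
 ┃───┼────────────────┼──────────┼───── ┃     
 ┃56 │dave4@mail.com  │2024-02-15│65.1  ┃━━━━━
 ┃41 │dave94@mail.com │2024-08-14│23.3  ┃     
 ┃42 │eve7@mail.com   │2024-01-28│15.1  ┃     
 ┃44 │alice53@mail.com│2024-10-28│29.6  ┃     
 ┃27 │carol78@mail.com│2024-01-06│41.1  ┃     
 ┃49 │hank85@mail.com │2024-12-13│22.8  ┃     
 ┃19 │bob57@mail.com  │2024-01-20│9.5   ┃     
 ┃33 │hank79@mail.com │2024-07-01│25.2  ┃     
 ┃57 │bob54@mail.com  │2024-01-03│51.0  ┃     
 ┃35 │dave51@mail.com │2024-09-05│78.0  ┃     
 ┗━━━━━━━━━━━━━━━━━━━━━━━━━━━━━━━━━━━━━━┛     


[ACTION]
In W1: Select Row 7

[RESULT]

            ┃│ 7 │ 8 │ 9 │ ÷ │                
 ┏━━━━━━━━━━━━━━━━━━━━━━━━━━━━━━━━━━━━━━┓     
 ┃ DataTable                            ┃     
 ┠──────────────────────────────────────┨     
 ┃Age│Email           │Date      │Score ┃     
 ┃───┼────────────────┼──────────┼───── ┃     
 ┃56 │dave4@mail.com  │2024-02-15│65.1  ┃━━━━━
 ┃41 │dave94@mail.com │2024-08-14│23.3  ┃     
 ┃42 │eve7@mail.com   │2024-01-28│15.1  ┃     
 ┃44 │alice53@mail.com│2024-10-28│29.6  ┃     
 ┃27 │carol78@mail.com│2024-01-06│41.1  ┃     
 ┃49 │hank85@mail.com │2024-12-13│22.8  ┃     
 ┃19 │bob57@mail.com  │2024-01-20│9.5   ┃     
 ┃>3 │hank79@mail.com │2024-07-01│25.2  ┃     
 ┃57 │bob54@mail.com  │2024-01-03│51.0  ┃     
 ┃35 │dave51@mail.com │2024-09-05│78.0  ┃     
 ┗━━━━━━━━━━━━━━━━━━━━━━━━━━━━━━━━━━━━━━┛     


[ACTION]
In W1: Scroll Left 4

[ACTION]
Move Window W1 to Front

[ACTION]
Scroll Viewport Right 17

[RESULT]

    ┃│ 7 │ 8 │ 9 │ ÷ │                  ┃     
━━━━━━━━━━━━━━━━━━━━━━━━━━━━━━━━┓       ┃     
able                            ┃       ┃     
────────────────────────────────┨       ┃     
ail           │Date      │Score ┃       ┃     
──────────────┼──────────┼───── ┃       ┃     
ve4@mail.com  │2024-02-15│65.1  ┃━━━━━━━┛     
ve94@mail.com │2024-08-14│23.3  ┃             
e7@mail.com   │2024-01-28│15.1  ┃             
ice53@mail.com│2024-10-28│29.6  ┃             
rol78@mail.com│2024-01-06│41.1  ┃             
nk85@mail.com │2024-12-13│22.8  ┃             
b57@mail.com  │2024-01-20│9.5   ┃             
nk79@mail.com │2024-07-01│25.2  ┃             
b54@mail.com  │2024-01-03│51.0  ┃             
ve51@mail.com │2024-09-05│78.0  ┃             
━━━━━━━━━━━━━━━━━━━━━━━━━━━━━━━━┛             


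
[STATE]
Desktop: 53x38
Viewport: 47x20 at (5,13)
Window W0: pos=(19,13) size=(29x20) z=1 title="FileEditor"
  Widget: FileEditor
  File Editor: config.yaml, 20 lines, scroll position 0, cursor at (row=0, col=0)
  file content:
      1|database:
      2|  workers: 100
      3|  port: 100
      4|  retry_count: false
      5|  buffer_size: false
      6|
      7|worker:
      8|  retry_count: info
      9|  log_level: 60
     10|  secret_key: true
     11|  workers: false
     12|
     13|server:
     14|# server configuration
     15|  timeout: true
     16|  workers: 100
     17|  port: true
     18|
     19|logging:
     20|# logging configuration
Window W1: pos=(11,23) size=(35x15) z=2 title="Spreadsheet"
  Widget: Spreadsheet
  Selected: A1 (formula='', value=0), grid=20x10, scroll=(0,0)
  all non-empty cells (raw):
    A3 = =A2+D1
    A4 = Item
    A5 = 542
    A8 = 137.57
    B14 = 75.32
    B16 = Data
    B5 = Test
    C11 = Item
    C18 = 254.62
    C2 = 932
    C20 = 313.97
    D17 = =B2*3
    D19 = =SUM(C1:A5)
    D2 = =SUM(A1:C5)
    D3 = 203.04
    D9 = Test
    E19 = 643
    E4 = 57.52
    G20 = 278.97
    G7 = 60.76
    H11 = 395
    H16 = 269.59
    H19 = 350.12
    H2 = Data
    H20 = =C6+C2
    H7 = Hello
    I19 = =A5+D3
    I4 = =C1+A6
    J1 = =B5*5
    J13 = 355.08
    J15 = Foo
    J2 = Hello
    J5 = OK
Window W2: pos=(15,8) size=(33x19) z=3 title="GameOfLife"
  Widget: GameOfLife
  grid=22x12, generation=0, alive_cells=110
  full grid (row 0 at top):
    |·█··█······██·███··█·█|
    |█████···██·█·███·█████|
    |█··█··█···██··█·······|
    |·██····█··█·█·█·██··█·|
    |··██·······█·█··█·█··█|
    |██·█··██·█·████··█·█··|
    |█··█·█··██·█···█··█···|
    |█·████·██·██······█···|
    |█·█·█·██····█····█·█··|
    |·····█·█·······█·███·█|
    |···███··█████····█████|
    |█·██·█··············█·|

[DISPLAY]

          ┃█████···██·█·███·█████         ┃    
          ┃█··█··█···██··█·······         ┃    
          ┃·██····█··█·█·█·██··█·         ┃    
          ┃··██·······█·█··█·█··█         ┃    
          ┃██·█··██·█·████··█·█··         ┃    
          ┃█··█·█··██·█···█··█···         ┃    
          ┃█·████·██·██······█···         ┃    
          ┃█·█·█·██····█····█·█··         ┃    
          ┃·····█·█·······█·███·█         ┃    
          ┃···███··█████····█████         ┃    
      ┏━━━┃█·██·█··············█·         ┃    
      ┃ Sp┃                               ┃    
      ┠───┃                               ┃    
      ┃A1:┗━━━━━━━━━━━━━━━━━━━━━━━━━━━━━━━┛    
      ┃       A       B       C       D ┃░┃    
      ┃---------------------------------┃░┃    
      ┃  1      [0]       0       0     ┃░┃    
      ┃  2        0       0     932    1┃░┃    
      ┃  3        0       0       0  203┃▼┃    
      ┃  4 Item           0       0     ┃━┛    


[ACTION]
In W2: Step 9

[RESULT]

          ┃·················███··         ┃    
          ┃····█········█···█····         ┃    
          ┃···███·······██·██····         ┃    
          ┃······█·········█·····         ┃    
          ┃·██████······███···██·         ┃    
          ┃···█·█······███····█·█         ┃    
          ┃·███····███·······██··         ┃    
          ┃·██·····███·███···███·         ┃    
          ┃·██·······█·██····█···         ┃    
          ┃█···█·······█·····███·         ┃    
      ┏━━━┃·███··················         ┃    
      ┃ Sp┃                               ┃    
      ┠───┃                               ┃    
      ┃A1:┗━━━━━━━━━━━━━━━━━━━━━━━━━━━━━━━┛    
      ┃       A       B       C       D ┃░┃    
      ┃---------------------------------┃░┃    
      ┃  1      [0]       0       0     ┃░┃    
      ┃  2        0       0     932    1┃░┃    
      ┃  3        0       0       0  203┃▼┃    
      ┃  4 Item           0       0     ┃━┛    


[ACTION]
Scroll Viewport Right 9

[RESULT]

         ┃·················███··         ┃     
         ┃····█········█···█····         ┃     
         ┃···███·······██·██····         ┃     
         ┃······█·········█·····         ┃     
         ┃·██████······███···██·         ┃     
         ┃···█·█······███····█·█         ┃     
         ┃·███····███·······██··         ┃     
         ┃·██·····███·███···███·         ┃     
         ┃·██·······█·██····█···         ┃     
         ┃█···█·······█·····███·         ┃     
     ┏━━━┃·███··················         ┃     
     ┃ Sp┃                               ┃     
     ┠───┃                               ┃     
     ┃A1:┗━━━━━━━━━━━━━━━━━━━━━━━━━━━━━━━┛     
     ┃       A       B       C       D ┃░┃     
     ┃---------------------------------┃░┃     
     ┃  1      [0]       0       0     ┃░┃     
     ┃  2        0       0     932    1┃░┃     
     ┃  3        0       0       0  203┃▼┃     
     ┃  4 Item           0       0     ┃━┛     


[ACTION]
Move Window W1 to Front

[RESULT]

         ┃·················███··         ┃     
         ┃····█········█···█····         ┃     
         ┃···███·······██·██····         ┃     
         ┃······█·········█·····         ┃     
         ┃·██████······███···██·         ┃     
         ┃···█·█······███····█·█         ┃     
         ┃·███····███·······██··         ┃     
         ┃·██·····███·███···███·         ┃     
         ┃·██·······█·██····█···         ┃     
         ┃█···█·······█·····███·         ┃     
     ┏━━━━━━━━━━━━━━━━━━━━━━━━━━━━━━━━━┓ ┃     
     ┃ Spreadsheet                     ┃ ┃     
     ┠─────────────────────────────────┨ ┃     
     ┃A1:                              ┃━┛     
     ┃       A       B       C       D ┃░┃     
     ┃---------------------------------┃░┃     
     ┃  1      [0]       0       0     ┃░┃     
     ┃  2        0       0     932    1┃░┃     
     ┃  3        0       0       0  203┃▼┃     
     ┃  4 Item           0       0     ┃━┛     


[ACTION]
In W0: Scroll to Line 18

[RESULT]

         ┃·················███··         ┃     
         ┃····█········█···█····         ┃     
         ┃···███·······██·██····         ┃     
         ┃······█·········█·····         ┃     
         ┃·██████······███···██·         ┃     
         ┃···█·█······███····█·█         ┃     
         ┃·███····███·······██··         ┃     
         ┃·██·····███·███···███·         ┃     
         ┃·██·······█·██····█···         ┃     
         ┃█···█·······█·····███·         ┃     
     ┏━━━━━━━━━━━━━━━━━━━━━━━━━━━━━━━━━┓ ┃     
     ┃ Spreadsheet                     ┃ ┃     
     ┠─────────────────────────────────┨ ┃     
     ┃A1:                              ┃━┛     
     ┃       A       B       C       D ┃░┃     
     ┃---------------------------------┃░┃     
     ┃  1      [0]       0       0     ┃░┃     
     ┃  2        0       0     932    1┃█┃     
     ┃  3        0       0       0  203┃▼┃     
     ┃  4 Item           0       0     ┃━┛     


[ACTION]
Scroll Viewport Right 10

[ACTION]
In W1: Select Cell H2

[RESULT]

         ┃·················███··         ┃     
         ┃····█········█···█····         ┃     
         ┃···███·······██·██····         ┃     
         ┃······█·········█·····         ┃     
         ┃·██████······███···██·         ┃     
         ┃···█·█······███····█·█         ┃     
         ┃·███····███·······██··         ┃     
         ┃·██·····███·███···███·         ┃     
         ┃·██·······█·██····█···         ┃     
         ┃█···█·······█·····███·         ┃     
     ┏━━━━━━━━━━━━━━━━━━━━━━━━━━━━━━━━━┓ ┃     
     ┃ Spreadsheet                     ┃ ┃     
     ┠─────────────────────────────────┨ ┃     
     ┃H2: Data                         ┃━┛     
     ┃       A       B       C       D ┃░┃     
     ┃---------------------------------┃░┃     
     ┃  1        0       0       0     ┃░┃     
     ┃  2        0       0     932    1┃█┃     
     ┃  3        0       0       0  203┃▼┃     
     ┃  4 Item           0       0     ┃━┛     


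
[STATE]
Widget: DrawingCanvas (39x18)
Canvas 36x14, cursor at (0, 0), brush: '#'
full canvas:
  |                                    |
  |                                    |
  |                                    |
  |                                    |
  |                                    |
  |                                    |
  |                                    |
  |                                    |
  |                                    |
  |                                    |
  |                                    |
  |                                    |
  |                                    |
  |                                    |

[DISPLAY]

+                                      
                                       
                                       
                                       
                                       
                                       
                                       
                                       
                                       
                                       
                                       
                                       
                                       
                                       
                                       
                                       
                                       
                                       


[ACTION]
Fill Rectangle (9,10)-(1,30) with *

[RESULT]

+                                      
          *********************        
          *********************        
          *********************        
          *********************        
          *********************        
          *********************        
          *********************        
          *********************        
          *********************        
                                       
                                       
                                       
                                       
                                       
                                       
                                       
                                       


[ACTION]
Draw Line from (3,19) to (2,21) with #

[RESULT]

+                                      
          *********************        
          ***********#*********        
          *********##**********        
          *********************        
          *********************        
          *********************        
          *********************        
          *********************        
          *********************        
                                       
                                       
                                       
                                       
                                       
                                       
                                       
                                       


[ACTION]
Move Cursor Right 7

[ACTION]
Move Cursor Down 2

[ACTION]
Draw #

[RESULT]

                                       
          *********************        
       #  ***********#*********        
          *********##**********        
          *********************        
          *********************        
          *********************        
          *********************        
          *********************        
          *********************        
                                       
                                       
                                       
                                       
                                       
                                       
                                       
                                       


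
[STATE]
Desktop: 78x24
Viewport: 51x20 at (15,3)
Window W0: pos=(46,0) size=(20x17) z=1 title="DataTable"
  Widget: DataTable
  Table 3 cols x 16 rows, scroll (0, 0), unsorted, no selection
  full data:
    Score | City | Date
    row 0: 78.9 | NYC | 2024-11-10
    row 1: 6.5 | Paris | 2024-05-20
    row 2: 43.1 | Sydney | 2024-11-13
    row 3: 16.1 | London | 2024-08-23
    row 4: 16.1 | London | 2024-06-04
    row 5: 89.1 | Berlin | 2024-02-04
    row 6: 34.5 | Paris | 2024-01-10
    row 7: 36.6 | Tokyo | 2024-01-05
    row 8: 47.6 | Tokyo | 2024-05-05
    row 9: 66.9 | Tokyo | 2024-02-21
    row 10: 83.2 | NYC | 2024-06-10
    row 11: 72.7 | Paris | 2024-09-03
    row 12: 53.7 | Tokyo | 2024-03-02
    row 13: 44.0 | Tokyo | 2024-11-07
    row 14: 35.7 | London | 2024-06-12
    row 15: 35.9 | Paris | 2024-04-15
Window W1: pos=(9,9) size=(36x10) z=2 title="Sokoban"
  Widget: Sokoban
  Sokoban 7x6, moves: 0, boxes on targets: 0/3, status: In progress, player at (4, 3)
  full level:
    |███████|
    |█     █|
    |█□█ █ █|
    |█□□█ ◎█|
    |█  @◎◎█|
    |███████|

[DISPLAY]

                               ┃Score│City  │Date ┃
                               ┃─────┼──────┼─────┃
                               ┃78.9 │NYC   │2024-┃
                               ┃6.5  │Paris │2024-┃
                               ┃43.1 │Sydney│2024-┃
                               ┃16.1 │London│2024-┃
━━━━━━━━━━━━━━━━━━━━━━━━━━━━━┓ ┃16.1 │London│2024-┃
ban                          ┃ ┃89.1 │Berlin│2024-┃
─────────────────────────────┨ ┃34.5 │Paris │2024-┃
██                           ┃ ┃36.6 │Tokyo │2024-┃
 █                           ┃ ┃47.6 │Tokyo │2024-┃
 █                           ┃ ┃66.9 │Tokyo │2024-┃
◎█                           ┃ ┃83.2 │NYC   │2024-┃
◎█                           ┃ ┗━━━━━━━━━━━━━━━━━━┛
██                           ┃                     
━━━━━━━━━━━━━━━━━━━━━━━━━━━━━┛                     
                                                   
                                                   
                                                   
                                                   


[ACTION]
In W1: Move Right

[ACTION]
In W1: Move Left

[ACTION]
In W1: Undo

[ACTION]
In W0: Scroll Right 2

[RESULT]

                               ┃ore│City  │Date   ┃
                               ┃───┼──────┼───────┃
                               ┃.9 │NYC   │2024-11┃
                               ┃5  │Paris │2024-05┃
                               ┃.1 │Sydney│2024-11┃
                               ┃.1 │London│2024-08┃
━━━━━━━━━━━━━━━━━━━━━━━━━━━━━┓ ┃.1 │London│2024-06┃
ban                          ┃ ┃.1 │Berlin│2024-02┃
─────────────────────────────┨ ┃.5 │Paris │2024-01┃
██                           ┃ ┃.6 │Tokyo │2024-01┃
 █                           ┃ ┃.6 │Tokyo │2024-05┃
 █                           ┃ ┃.9 │Tokyo │2024-02┃
◎█                           ┃ ┃.2 │NYC   │2024-06┃
◎█                           ┃ ┗━━━━━━━━━━━━━━━━━━┛
██                           ┃                     
━━━━━━━━━━━━━━━━━━━━━━━━━━━━━┛                     
                                                   
                                                   
                                                   
                                                   


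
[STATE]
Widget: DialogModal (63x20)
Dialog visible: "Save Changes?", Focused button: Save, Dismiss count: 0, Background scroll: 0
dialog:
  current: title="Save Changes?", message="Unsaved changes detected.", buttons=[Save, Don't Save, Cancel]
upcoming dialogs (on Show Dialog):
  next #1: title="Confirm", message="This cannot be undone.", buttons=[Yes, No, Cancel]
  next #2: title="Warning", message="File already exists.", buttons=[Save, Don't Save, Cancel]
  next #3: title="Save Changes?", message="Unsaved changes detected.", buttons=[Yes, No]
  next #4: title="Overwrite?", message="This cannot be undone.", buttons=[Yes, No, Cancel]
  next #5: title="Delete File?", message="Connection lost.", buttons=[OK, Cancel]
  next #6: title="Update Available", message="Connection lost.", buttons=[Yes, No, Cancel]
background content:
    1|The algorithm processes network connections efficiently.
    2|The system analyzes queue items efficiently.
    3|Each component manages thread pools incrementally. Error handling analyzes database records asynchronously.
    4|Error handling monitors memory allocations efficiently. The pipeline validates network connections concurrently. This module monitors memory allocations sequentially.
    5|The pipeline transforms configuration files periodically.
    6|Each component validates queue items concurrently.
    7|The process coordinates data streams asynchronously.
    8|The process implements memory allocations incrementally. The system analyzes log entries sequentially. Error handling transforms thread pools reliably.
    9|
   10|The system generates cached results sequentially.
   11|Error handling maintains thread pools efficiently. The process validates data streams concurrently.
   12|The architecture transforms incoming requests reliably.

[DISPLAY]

The algorithm processes network connections efficiently.       
The system analyzes queue items efficiently.                   
Each component manages thread pools incrementally. Error handli
Error handling monitors memory allocations efficiently. The pip
The pipeline transforms configuration files periodically.      
Each component validates queue items concurrently.             
The process coordinates data streams asynchronously.           
The process imp┌──────────────────────────────┐mentally. The sy
               │        Save Changes?         │                
The system gene│  Unsaved changes detected.   │y.              
Error handling │ [Save]  Don't Save   Cancel  │ly. The process 
The architectur└──────────────────────────────┘eliably.        
                                                               
                                                               
                                                               
                                                               
                                                               
                                                               
                                                               
                                                               


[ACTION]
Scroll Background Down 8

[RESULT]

                                                               
The system generates cached results sequentially.              
Error handling maintains thread pools efficiently. The process 
The architecture transforms incoming requests reliably.        
                                                               
                                                               
                                                               
               ┌──────────────────────────────┐                
               │        Save Changes?         │                
               │  Unsaved changes detected.   │                
               │ [Save]  Don't Save   Cancel  │                
               └──────────────────────────────┘                
                                                               
                                                               
                                                               
                                                               
                                                               
                                                               
                                                               
                                                               


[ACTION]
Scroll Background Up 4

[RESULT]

The pipeline transforms configuration files periodically.      
Each component validates queue items concurrently.             
The process coordinates data streams asynchronously.           
The process implements memory allocations incrementally. The sy
                                                               
The system generates cached results sequentially.              
Error handling maintains thread pools efficiently. The process 
The architectur┌──────────────────────────────┐eliably.        
               │        Save Changes?         │                
               │  Unsaved changes detected.   │                
               │ [Save]  Don't Save   Cancel  │                
               └──────────────────────────────┘                
                                                               
                                                               
                                                               
                                                               
                                                               
                                                               
                                                               
                                                               


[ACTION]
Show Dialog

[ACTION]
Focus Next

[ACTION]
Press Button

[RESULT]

The pipeline transforms configuration files periodically.      
Each component validates queue items concurrently.             
The process coordinates data streams asynchronously.           
The process implements memory allocations incrementally. The sy
                                                               
The system generates cached results sequentially.              
Error handling maintains thread pools efficiently. The process 
The architecture transforms incoming requests reliably.        
                                                               
                                                               
                                                               
                                                               
                                                               
                                                               
                                                               
                                                               
                                                               
                                                               
                                                               
                                                               
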